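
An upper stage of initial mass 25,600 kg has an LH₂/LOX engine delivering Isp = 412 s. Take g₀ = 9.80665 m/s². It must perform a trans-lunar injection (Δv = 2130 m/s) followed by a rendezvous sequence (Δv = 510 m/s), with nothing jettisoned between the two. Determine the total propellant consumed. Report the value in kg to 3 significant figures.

total propellant consumed ≈ 12300 kg

v_e = Isp · g₀ = 412 × 9.80665 = 4040.3 m/s.
After the first burn: m = 25600 × exp(−2130/4040.3) = 25600 × 0.59027 = 15,110.9 kg.
After the second burn: m = 15,110.9 × exp(−510/4040.3) = 15,110.9 × 0.88141 = 13,318.9 kg.
Total propellant = m₀ − m_final = 25600 − 13,318.9 = 12,281.1 kg.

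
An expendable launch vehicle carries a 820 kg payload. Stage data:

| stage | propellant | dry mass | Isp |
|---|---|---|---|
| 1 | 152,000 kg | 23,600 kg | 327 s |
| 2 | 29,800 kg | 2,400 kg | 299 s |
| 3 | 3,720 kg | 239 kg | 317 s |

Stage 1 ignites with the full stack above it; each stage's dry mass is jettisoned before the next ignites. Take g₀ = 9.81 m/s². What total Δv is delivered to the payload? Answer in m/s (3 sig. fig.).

Δv ≈ 13500 m/s

Ignition mass of stage 1 = 152,000+23,600 + 29,800+2,400 + 3,720+239 + 820 = 212,579 kg.
Stage 1: m₀ = 212,579 kg, m_f = 212,579 − 152,000 = 60,579 kg; Δv = 327×9.81×ln(3.509) = 3207.9×1.2554 ≈ 4027 m/s.
Stage 2: m₀ = 36,979 kg, m_f = 36,979 − 29,800 = 7,179 kg; Δv = 299×9.81×ln(5.151) = 2933.2×1.6392 ≈ 4808 m/s.
Stage 3: m₀ = 4,779 kg, m_f = 4,779 − 3,720 = 1,059 kg; Δv = 317×9.81×ln(4.513) = 3109.8×1.5069 ≈ 4686 m/s.
Total Δv = 4027 + 4808 + 4686 = 13521 m/s.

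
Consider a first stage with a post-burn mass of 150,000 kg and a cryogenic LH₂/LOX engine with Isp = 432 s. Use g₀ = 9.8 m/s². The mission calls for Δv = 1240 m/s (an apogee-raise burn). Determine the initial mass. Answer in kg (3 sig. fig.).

v_e = Isp · g₀ = 432 × 9.8 = 4233.6 m/s.
Using Δv = v_e ln(m₀/m_f): m₀/m_f = exp(Δv / v_e) = exp(1240 / 4233.6) = exp(0.2929) = 1.3403.
m₀ = m_f × 1.3403 = 150,000 × 1.3403 = 201,045 kg.

initial mass ≈ 201000 kg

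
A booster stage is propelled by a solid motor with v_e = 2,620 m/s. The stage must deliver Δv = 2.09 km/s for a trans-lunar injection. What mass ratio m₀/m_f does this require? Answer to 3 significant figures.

m₀/m_f = exp(Δv / v_e) = exp(2090 / 2620.0) = exp(0.7977) = 2.2205.

mass ratio ≈ 2.22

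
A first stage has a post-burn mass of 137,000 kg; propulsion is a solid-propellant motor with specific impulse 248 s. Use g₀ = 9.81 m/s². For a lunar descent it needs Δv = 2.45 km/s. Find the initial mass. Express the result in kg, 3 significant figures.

initial mass ≈ 375000 kg

v_e = Isp · g₀ = 248 × 9.81 = 2432.9 m/s.
m₀/m_f = exp(Δv / v_e) = exp(2450 / 2432.9) = exp(1.0070) = 2.7375.
m₀ = m_f × 2.7375 = 137,000 × 2.7375 = 375,038 kg.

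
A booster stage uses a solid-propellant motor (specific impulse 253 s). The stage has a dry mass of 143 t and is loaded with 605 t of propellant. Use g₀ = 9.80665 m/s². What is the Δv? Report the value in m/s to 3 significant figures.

Δv ≈ 4110 m/s

v_e = Isp · g₀ = 253 × 9.80665 = 2481.1 m/s.
m₀ = m_dry + m_prop = 143 + 605 = 748 t.
From the ideal rocket equation, Δv = v_e · ln(m₀/m_f) = 2481.1 × ln(5.231) = 2481.1 × 1.6546 ≈ 4105.1 m/s.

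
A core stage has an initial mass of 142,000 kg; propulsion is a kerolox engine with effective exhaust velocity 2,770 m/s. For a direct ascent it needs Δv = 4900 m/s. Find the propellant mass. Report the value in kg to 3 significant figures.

propellant mass ≈ 118000 kg

m₀/m_f = exp(Δv / v_e) = exp(4900 / 2770.0) = exp(1.7690) = 5.8647.
m_f = 142,000 / 5.8647 = 24,212.7 kg, so propellant = m₀ − m_f = 142,000 − 24,212.7 = 117,787.3 kg.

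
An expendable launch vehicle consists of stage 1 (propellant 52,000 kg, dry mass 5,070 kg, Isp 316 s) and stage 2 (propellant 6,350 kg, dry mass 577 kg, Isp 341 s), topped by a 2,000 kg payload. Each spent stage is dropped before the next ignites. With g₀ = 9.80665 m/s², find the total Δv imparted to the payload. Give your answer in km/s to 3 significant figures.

Ignition mass of stage 1 = 52,000+5,070 + 6,350+577 + 2,000 = 65,997 kg.
Stage 1: m₀ = 65,997 kg, m_f = 65,997 − 52,000 = 13,997 kg; Δv = 316×9.80665×ln(4.715) = 3098.9×1.5508 ≈ 4806 m/s.
Stage 2: m₀ = 8,927 kg, m_f = 8,927 − 6,350 = 2,577 kg; Δv = 341×9.80665×ln(3.464) = 3344.1×1.2425 ≈ 4155 m/s.
Total Δv = 4806 + 4155 = 8961 m/s.

Δv ≈ 8.96 km/s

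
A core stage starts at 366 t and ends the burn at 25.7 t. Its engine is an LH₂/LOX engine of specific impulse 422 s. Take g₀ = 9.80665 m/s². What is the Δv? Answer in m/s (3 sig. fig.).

Δv ≈ 11000 m/s

v_e = Isp · g₀ = 422 × 9.80665 = 4138.4 m/s.
Δv = v_e · ln(m₀/m_f) = 4138.4 × ln(14.24) = 4138.4 × 2.6561 ≈ 10992.2 m/s.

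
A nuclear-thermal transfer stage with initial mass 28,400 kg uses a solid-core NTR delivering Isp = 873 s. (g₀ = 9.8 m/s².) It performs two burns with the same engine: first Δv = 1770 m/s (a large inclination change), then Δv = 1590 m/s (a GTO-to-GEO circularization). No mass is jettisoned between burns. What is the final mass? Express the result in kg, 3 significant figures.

final mass ≈ 19200 kg

v_e = Isp · g₀ = 873 × 9.8 = 8555.4 m/s.
After the first burn: m = 28400 × exp(−1770/8555.4) = 28400 × 0.81311 = 23,092.3 kg.
After the second burn: m = 23,092.3 × exp(−1590/8555.4) = 23,092.3 × 0.83040 = 19,175.8 kg.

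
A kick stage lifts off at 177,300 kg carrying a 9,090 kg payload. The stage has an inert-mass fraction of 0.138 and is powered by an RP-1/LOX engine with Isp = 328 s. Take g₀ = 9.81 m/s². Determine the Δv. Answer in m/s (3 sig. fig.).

Stage wet mass = m₀ − payload = 177,300 − 9,090 = 168,210 kg.
Stage dry mass = ε × stage wet mass = 0.138 × 168,210 = 23,213 kg.
Burnout mass m_f = stage dry + payload = 23,213 + 9,090 = 32,303 kg.
v_e = Isp · g₀ = 328 × 9.81 = 3217.7 m/s.
Δv = v_e · ln(177,300/32,303) = 3217.7 × ln(5.489) = 3217.7 × 1.7027 ≈ 5479 m/s.

Δv ≈ 5480 m/s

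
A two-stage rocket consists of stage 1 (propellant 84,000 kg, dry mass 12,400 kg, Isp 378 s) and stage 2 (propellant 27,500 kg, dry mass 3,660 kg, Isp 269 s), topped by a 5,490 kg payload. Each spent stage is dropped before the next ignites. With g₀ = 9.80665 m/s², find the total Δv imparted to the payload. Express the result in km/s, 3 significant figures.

Ignition mass of stage 1 = 84,000+12,400 + 27,500+3,660 + 5,490 = 133,050 kg.
Stage 1: m₀ = 133,050 kg, m_f = 133,050 − 84,000 = 49,050 kg; Δv = 378×9.80665×ln(2.713) = 3706.9×0.9979 ≈ 3699 m/s.
Stage 2: m₀ = 36,650 kg, m_f = 36,650 − 27,500 = 9,150 kg; Δv = 269×9.80665×ln(4.005) = 2638.0×1.3877 ≈ 3661 m/s.
Total Δv = 3699 + 3661 = 7360 m/s.

Δv ≈ 7.36 km/s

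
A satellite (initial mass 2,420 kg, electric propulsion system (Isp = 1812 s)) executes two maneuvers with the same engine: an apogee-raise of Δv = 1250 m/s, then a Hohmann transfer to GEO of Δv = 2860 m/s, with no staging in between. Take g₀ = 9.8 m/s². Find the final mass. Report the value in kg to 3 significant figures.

v_e = Isp · g₀ = 1812 × 9.8 = 17757.6 m/s.
After the first burn: m = 2420 × exp(−1250/17757.6) = 2420 × 0.93203 = 2,255.51 kg.
After the second burn: m = 2,255.51 × exp(−2860/17757.6) = 2,255.51 × 0.85124 = 1,919.98 kg.

final mass ≈ 1920 kg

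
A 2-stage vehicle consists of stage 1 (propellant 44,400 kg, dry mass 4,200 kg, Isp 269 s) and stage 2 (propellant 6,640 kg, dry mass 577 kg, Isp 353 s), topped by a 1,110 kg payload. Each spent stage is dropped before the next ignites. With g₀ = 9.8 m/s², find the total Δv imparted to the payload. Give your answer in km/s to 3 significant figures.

Ignition mass of stage 1 = 44,400+4,200 + 6,640+577 + 1,110 = 56,927 kg.
Stage 1: m₀ = 56,927 kg, m_f = 56,927 − 44,400 = 12,527 kg; Δv = 269×9.8×ln(4.544) = 2636.2×1.5139 ≈ 3991 m/s.
Stage 2: m₀ = 8,327 kg, m_f = 8,327 − 6,640 = 1,687 kg; Δv = 353×9.8×ln(4.936) = 3459.4×1.5966 ≈ 5523 m/s.
Total Δv = 3991 + 5523 = 9514 m/s.

Δv ≈ 9.51 km/s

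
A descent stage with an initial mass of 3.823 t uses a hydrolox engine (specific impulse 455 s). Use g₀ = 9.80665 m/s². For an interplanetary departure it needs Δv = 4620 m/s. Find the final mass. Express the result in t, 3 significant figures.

final mass ≈ 1.36 t

v_e = Isp · g₀ = 455 × 9.80665 = 4462.0 m/s.
From the ideal rocket equation, m₀/m_f = exp(Δv / v_e) = exp(4620 / 4462.0) = exp(1.0354) = 2.8162.
m_f = m₀ / 2.8162 = 3.823 / 2.8162 = 1.3575 t.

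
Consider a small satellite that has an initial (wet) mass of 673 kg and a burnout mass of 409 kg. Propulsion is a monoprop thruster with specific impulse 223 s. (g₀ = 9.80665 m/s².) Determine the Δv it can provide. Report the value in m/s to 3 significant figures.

Δv ≈ 1090 m/s

v_e = Isp · g₀ = 223 × 9.80665 = 2186.9 m/s.
Δv = v_e · ln(m₀/m_f) = 2186.9 × ln(1.645) = 2186.9 × 0.4980 ≈ 1089.1 m/s.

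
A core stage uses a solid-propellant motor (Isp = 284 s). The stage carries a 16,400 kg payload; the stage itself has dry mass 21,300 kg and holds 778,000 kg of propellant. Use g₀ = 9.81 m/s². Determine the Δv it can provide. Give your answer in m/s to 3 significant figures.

Δv ≈ 8570 m/s

v_e = Isp · g₀ = 284 × 9.81 = 2786.0 m/s.
m₀ = payload + dry + propellant = 16,400 + 21,300 + 778,000 = 815,700 kg.
m_f = payload + dry = 16,400 + 21,300 = 37,700 kg.
From the ideal rocket equation, Δv = v_e · ln(m₀/m_f) = 2786.0 × ln(21.64) = 2786.0 × 3.0744 ≈ 8565.4 m/s.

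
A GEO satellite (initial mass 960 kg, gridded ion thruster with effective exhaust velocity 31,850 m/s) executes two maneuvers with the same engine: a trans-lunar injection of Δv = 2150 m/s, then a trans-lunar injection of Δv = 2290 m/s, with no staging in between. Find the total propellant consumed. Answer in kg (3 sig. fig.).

total propellant consumed ≈ 125 kg

After the first burn: m = 960 × exp(−2150/31850.0) = 960 × 0.93472 = 897.331 kg.
After the second burn: m = 897.331 × exp(−2290/31850.0) = 897.331 × 0.93062 = 835.074 kg.
Total propellant = m₀ − m_final = 960 − 835.074 = 124.926 kg.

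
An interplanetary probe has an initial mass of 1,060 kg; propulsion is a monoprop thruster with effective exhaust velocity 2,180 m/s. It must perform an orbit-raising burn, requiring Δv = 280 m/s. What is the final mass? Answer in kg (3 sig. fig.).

By the Tsiolkovsky rocket equation, m₀/m_f = exp(Δv / v_e) = exp(280 / 2180.0) = exp(0.1284) = 1.1371.
m_f = m₀ / 1.1371 = 1,060 / 1.1371 = 932.196 kg.

final mass ≈ 932 kg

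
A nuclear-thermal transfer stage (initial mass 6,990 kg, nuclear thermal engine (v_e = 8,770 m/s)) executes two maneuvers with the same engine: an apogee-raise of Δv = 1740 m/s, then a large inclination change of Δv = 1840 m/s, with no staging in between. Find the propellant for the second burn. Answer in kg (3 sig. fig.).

propellant for the second burn ≈ 1080 kg

After the first burn: m = 6990 × exp(−1740/8770.0) = 6990 × 0.82004 = 5,732.08 kg.
After the second burn: m = 5,732.08 × exp(−1840/8770.0) = 5,732.08 × 0.81074 = 4,647.23 kg.
Second-burn propellant = 5,732.08 − 4,647.23 = 1,084.85 kg.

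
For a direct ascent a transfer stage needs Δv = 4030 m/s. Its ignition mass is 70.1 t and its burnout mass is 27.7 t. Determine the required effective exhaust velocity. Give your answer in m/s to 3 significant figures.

v_e ≈ 4340 m/s

ln(m₀/m_f) = ln(70100/27700) = ln(2.531) = 0.9285.
By the Tsiolkovsky rocket equation, v_e = Δv / ln(m₀/m_f) = 4030 / 0.9285 = 4340.4 m/s.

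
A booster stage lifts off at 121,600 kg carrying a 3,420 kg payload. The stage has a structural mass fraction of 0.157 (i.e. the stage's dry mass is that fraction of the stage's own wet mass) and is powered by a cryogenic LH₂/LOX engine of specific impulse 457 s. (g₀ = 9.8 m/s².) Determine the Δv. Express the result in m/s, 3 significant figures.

Stage wet mass = m₀ − payload = 121,600 − 3,420 = 118,180 kg.
Stage dry mass = ε × stage wet mass = 0.157 × 118,180 = 18,554.3 kg.
Burnout mass m_f = stage dry + payload = 18,554.3 + 3,420 = 21,974.3 kg.
v_e = Isp · g₀ = 457 × 9.8 = 4478.6 m/s.
Δv = v_e · ln(121,600/21,974.3) = 4478.6 × ln(5.534) = 4478.6 × 1.7109 ≈ 7662 m/s.

Δv ≈ 7660 m/s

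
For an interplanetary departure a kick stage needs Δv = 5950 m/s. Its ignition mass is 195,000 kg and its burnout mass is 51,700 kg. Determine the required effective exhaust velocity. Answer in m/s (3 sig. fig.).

v_e ≈ 4480 m/s

ln(m₀/m_f) = ln(195000/51700) = ln(3.772) = 1.3275.
v_e = Δv / ln(m₀/m_f) = 5950 / 1.3275 = 4482.0 m/s.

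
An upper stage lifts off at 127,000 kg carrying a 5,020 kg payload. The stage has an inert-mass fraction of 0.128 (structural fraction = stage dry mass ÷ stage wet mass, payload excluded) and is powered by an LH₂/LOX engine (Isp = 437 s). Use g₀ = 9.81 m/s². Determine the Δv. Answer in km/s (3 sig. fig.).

Stage wet mass = m₀ − payload = 127,000 − 5,020 = 121,980 kg.
Stage dry mass = ε × stage wet mass = 0.128 × 121,980 = 15,613.4 kg.
Burnout mass m_f = stage dry + payload = 15,613.4 + 5,020 = 20,633.4 kg.
v_e = Isp · g₀ = 437 × 9.81 = 4287.0 m/s.
By the Tsiolkovsky rocket equation, Δv = v_e · ln(127,000/20,633.4) = 4287.0 × ln(6.155) = 4287.0 × 1.8173 ≈ 7791 m/s.

Δv ≈ 7.79 km/s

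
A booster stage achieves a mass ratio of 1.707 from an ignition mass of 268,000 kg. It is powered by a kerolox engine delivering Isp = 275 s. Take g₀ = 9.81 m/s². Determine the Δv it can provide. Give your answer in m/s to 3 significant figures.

v_e = Isp · g₀ = 275 × 9.81 = 2697.8 m/s.
From the ideal rocket equation, Δv = v_e · ln(1.707) = 2697.8 × 0.5347 ≈ 1442.6 m/s.

Δv ≈ 1440 m/s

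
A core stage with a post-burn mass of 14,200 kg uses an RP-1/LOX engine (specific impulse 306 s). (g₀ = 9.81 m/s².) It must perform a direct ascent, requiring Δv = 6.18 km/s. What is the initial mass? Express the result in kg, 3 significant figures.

initial mass ≈ 111000 kg

v_e = Isp · g₀ = 306 × 9.81 = 3001.9 m/s.
m₀/m_f = exp(Δv / v_e) = exp(6180 / 3001.9) = exp(2.0587) = 7.8360.
m₀ = m_f × 7.8360 = 14,200 × 7.8360 = 111,271 kg.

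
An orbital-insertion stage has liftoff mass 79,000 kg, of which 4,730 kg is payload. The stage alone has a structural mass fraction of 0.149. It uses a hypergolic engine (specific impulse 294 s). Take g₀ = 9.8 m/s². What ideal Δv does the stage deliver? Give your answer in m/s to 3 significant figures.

Δv ≈ 4640 m/s

Stage wet mass = m₀ − payload = 79,000 − 4,730 = 74,270 kg.
Stage dry mass = ε × stage wet mass = 0.149 × 74,270 = 11,066.2 kg.
Burnout mass m_f = stage dry + payload = 11,066.2 + 4,730 = 15,796.2 kg.
v_e = Isp · g₀ = 294 × 9.8 = 2881.2 m/s.
Δv = v_e · ln(79,000/15,796.2) = 2881.2 × ln(5.001) = 2881.2 × 1.6097 ≈ 4638 m/s.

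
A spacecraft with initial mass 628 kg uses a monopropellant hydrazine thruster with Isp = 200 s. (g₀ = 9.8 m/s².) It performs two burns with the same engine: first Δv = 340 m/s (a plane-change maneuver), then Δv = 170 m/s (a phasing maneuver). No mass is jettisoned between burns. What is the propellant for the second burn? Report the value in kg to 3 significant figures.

v_e = Isp · g₀ = 200 × 9.8 = 1960.0 m/s.
After the first burn: m = 628 × exp(−340/1960.0) = 628 × 0.84074 = 527.985 kg.
After the second burn: m = 527.985 × exp(−170/1960.0) = 527.985 × 0.91692 = 484.12 kg.
Second-burn propellant = 527.985 − 484.12 = 43.865 kg.

propellant for the second burn ≈ 43.9 kg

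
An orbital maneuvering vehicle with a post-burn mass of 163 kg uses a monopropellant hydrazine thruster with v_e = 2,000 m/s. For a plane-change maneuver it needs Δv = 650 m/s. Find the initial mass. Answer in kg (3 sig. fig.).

m₀/m_f = exp(Δv / v_e) = exp(650 / 2000.0) = exp(0.3250) = 1.3840.
m₀ = m_f × 1.3840 = 163 × 1.3840 = 225.592 kg.

initial mass ≈ 226 kg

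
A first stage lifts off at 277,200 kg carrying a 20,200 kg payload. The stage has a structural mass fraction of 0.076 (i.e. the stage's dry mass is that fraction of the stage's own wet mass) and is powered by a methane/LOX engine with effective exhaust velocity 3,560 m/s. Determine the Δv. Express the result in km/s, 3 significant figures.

Stage wet mass = m₀ − payload = 277,200 − 20,200 = 257,000 kg.
Stage dry mass = ε × stage wet mass = 0.076 × 257,000 = 19,532 kg.
Burnout mass m_f = stage dry + payload = 19,532 + 20,200 = 39,732 kg.
Rocket equation: Δv = v_e · ln(277,200/39,732) = 3560.0 × ln(6.977) = 3560.0 × 1.9426 ≈ 6916 m/s.

Δv ≈ 6.92 km/s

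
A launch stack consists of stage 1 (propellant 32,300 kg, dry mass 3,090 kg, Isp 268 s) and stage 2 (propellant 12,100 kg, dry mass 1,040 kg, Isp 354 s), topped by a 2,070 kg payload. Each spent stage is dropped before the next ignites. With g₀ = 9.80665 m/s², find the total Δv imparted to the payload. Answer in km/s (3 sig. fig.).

Δv ≈ 8.18 km/s

Ignition mass of stage 1 = 32,300+3,090 + 12,100+1,040 + 2,070 = 50,600 kg.
Stage 1: m₀ = 50,600 kg, m_f = 50,600 − 32,300 = 18,300 kg; Δv = 268×9.80665×ln(2.765) = 2628.2×1.0171 ≈ 2673 m/s.
Stage 2: m₀ = 15,210 kg, m_f = 15,210 − 12,100 = 3,110 kg; Δv = 354×9.80665×ln(4.891) = 3471.6×1.5873 ≈ 5511 m/s.
Total Δv = 2673 + 5511 = 8184 m/s.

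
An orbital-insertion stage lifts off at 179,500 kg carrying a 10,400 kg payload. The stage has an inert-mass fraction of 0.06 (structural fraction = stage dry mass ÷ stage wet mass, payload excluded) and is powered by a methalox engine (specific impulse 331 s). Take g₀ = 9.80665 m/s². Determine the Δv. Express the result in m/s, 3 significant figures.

Δv ≈ 7040 m/s

Stage wet mass = m₀ − payload = 179,500 − 10,400 = 169,100 kg.
Stage dry mass = ε × stage wet mass = 0.06 × 169,100 = 10,146 kg.
Burnout mass m_f = stage dry + payload = 10,146 + 10,400 = 20,546 kg.
v_e = Isp · g₀ = 331 × 9.80665 = 3246.0 m/s.
Δv = v_e · ln(179,500/20,546) = 3246.0 × ln(8.736) = 3246.0 × 2.1675 ≈ 7036 m/s.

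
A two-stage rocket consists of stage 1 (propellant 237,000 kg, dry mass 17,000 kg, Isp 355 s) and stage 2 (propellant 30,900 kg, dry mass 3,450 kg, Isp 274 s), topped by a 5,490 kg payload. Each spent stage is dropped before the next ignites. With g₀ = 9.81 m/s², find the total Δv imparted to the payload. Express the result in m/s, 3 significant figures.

Δv ≈ 9740 m/s

Ignition mass of stage 1 = 237,000+17,000 + 30,900+3,450 + 5,490 = 293,840 kg.
Stage 1: m₀ = 293,840 kg, m_f = 293,840 − 237,000 = 56,840 kg; Δv = 355×9.81×ln(5.17) = 3482.6×1.6428 ≈ 5721 m/s.
Stage 2: m₀ = 39,840 kg, m_f = 39,840 − 30,900 = 8,940 kg; Δv = 274×9.81×ln(4.456) = 2687.9×1.4943 ≈ 4017 m/s.
Total Δv = 5721 + 4017 = 9738 m/s.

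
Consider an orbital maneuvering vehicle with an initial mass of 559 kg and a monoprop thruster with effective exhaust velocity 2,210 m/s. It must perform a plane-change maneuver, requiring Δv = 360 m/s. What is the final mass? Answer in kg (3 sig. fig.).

m₀/m_f = exp(Δv / v_e) = exp(360 / 2210.0) = exp(0.1629) = 1.1769.
m_f = m₀ / 1.1769 = 559 / 1.1769 = 474.977 kg.

final mass ≈ 475 kg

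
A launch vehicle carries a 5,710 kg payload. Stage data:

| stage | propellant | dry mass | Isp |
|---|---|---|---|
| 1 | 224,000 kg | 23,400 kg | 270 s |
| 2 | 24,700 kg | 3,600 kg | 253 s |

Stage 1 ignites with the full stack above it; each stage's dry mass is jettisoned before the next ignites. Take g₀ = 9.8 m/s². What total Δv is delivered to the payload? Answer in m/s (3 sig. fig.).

Δv ≈ 7420 m/s

Ignition mass of stage 1 = 224,000+23,400 + 24,700+3,600 + 5,710 = 281,410 kg.
Stage 1: m₀ = 281,410 kg, m_f = 281,410 − 224,000 = 57,410 kg; Δv = 270×9.8×ln(4.902) = 2646.0×1.5896 ≈ 4206 m/s.
Stage 2: m₀ = 34,010 kg, m_f = 34,010 − 24,700 = 9,310 kg; Δv = 253×9.8×ln(3.653) = 2479.4×1.2956 ≈ 3212 m/s.
Total Δv = 4206 + 3212 = 7418 m/s.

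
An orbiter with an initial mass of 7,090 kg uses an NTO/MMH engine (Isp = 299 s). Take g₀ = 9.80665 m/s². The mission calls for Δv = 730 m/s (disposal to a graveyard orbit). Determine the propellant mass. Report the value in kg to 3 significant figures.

propellant mass ≈ 1560 kg

v_e = Isp · g₀ = 299 × 9.80665 = 2932.2 m/s.
Rocket equation: m₀/m_f = exp(Δv / v_e) = exp(730 / 2932.2) = exp(0.2490) = 1.2827.
m_f = 7,090 / 1.2827 = 5,527.4 kg, so propellant = m₀ − m_f = 7,090 − 5,527.4 = 1,562.6 kg.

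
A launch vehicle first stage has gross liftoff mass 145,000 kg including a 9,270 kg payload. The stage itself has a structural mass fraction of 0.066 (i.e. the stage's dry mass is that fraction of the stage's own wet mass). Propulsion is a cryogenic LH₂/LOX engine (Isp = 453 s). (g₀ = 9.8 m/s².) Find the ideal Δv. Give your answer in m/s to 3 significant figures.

Δv ≈ 9210 m/s

Stage wet mass = m₀ − payload = 145,000 − 9,270 = 135,730 kg.
Stage dry mass = ε × stage wet mass = 0.066 × 135,730 = 8,958.18 kg.
Burnout mass m_f = stage dry + payload = 8,958.18 + 9,270 = 18,228.18 kg.
v_e = Isp · g₀ = 453 × 9.8 = 4439.4 m/s.
Δv = v_e · ln(145,000/18,228.18) = 4439.4 × ln(7.955) = 4439.4 × 2.0738 ≈ 9206 m/s.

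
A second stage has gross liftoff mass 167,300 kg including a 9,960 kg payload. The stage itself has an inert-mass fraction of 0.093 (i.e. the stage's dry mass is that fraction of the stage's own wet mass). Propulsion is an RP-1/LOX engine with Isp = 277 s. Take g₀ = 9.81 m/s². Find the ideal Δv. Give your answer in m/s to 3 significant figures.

Δv ≈ 5210 m/s

Stage wet mass = m₀ − payload = 167,300 − 9,960 = 157,340 kg.
Stage dry mass = ε × stage wet mass = 0.093 × 157,340 = 14,632.6 kg.
Burnout mass m_f = stage dry + payload = 14,632.6 + 9,960 = 24,592.6 kg.
v_e = Isp · g₀ = 277 × 9.81 = 2717.4 m/s.
Δv = v_e · ln(167,300/24,592.6) = 2717.4 × ln(6.803) = 2717.4 × 1.9173 ≈ 5210 m/s.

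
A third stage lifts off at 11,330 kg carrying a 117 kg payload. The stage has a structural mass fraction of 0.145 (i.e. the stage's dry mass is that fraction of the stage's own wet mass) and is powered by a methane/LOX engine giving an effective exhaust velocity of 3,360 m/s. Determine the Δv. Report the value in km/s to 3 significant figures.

Stage wet mass = m₀ − payload = 11,330 − 117 = 11,213 kg.
Stage dry mass = ε × stage wet mass = 0.145 × 11,213 = 1,625.89 kg.
Burnout mass m_f = stage dry + payload = 1,625.89 + 117 = 1,742.89 kg.
Δv = v_e · ln(11,330/1,742.89) = 3360.0 × ln(6.501) = 3360.0 × 1.8719 ≈ 6290 m/s.

Δv ≈ 6.29 km/s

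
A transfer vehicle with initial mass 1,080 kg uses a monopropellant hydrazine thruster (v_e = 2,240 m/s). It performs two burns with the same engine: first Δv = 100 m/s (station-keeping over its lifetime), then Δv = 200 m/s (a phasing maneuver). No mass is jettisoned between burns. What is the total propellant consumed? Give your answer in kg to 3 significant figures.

After the first burn: m = 1080 × exp(−100/2240.0) = 1080 × 0.95634 = 1,032.85 kg.
After the second burn: m = 1,032.85 × exp(−200/2240.0) = 1,032.85 × 0.91458 = 944.624 kg.
Total propellant = m₀ − m_final = 1080 − 944.624 = 135.376 kg.

total propellant consumed ≈ 135 kg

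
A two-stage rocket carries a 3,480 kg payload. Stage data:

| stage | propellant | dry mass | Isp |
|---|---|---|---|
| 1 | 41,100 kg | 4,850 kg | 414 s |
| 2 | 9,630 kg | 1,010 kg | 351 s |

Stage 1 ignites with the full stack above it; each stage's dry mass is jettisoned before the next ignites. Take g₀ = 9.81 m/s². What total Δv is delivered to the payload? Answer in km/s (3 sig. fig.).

Ignition mass of stage 1 = 41,100+4,850 + 9,630+1,010 + 3,480 = 60,070 kg.
Stage 1: m₀ = 60,070 kg, m_f = 60,070 − 41,100 = 18,970 kg; Δv = 414×9.81×ln(3.167) = 4061.3×1.1527 ≈ 4681 m/s.
Stage 2: m₀ = 14,120 kg, m_f = 14,120 − 9,630 = 4,490 kg; Δv = 351×9.81×ln(3.145) = 3443.3×1.1457 ≈ 3945 m/s.
Total Δv = 4681 + 3945 = 8626 m/s.

Δv ≈ 8.63 km/s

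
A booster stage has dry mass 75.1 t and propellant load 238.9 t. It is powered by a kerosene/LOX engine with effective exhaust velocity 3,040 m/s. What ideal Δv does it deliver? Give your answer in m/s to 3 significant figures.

Δv ≈ 4350 m/s

m₀ = m_dry + m_prop = 75.1 + 238.9 = 314 t.
Δv = v_e · ln(m₀/m_f) = 3040.0 × ln(4.181) = 3040.0 × 1.4306 ≈ 4348.9 m/s.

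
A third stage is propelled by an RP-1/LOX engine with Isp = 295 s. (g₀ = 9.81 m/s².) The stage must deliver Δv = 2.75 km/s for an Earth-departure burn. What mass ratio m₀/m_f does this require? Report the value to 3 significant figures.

mass ratio ≈ 2.59

v_e = Isp · g₀ = 295 × 9.81 = 2894.0 m/s.
Using Δv = v_e ln(m₀/m_f): m₀/m_f = exp(Δv / v_e) = exp(2750 / 2894.0) = exp(0.9503) = 2.5864.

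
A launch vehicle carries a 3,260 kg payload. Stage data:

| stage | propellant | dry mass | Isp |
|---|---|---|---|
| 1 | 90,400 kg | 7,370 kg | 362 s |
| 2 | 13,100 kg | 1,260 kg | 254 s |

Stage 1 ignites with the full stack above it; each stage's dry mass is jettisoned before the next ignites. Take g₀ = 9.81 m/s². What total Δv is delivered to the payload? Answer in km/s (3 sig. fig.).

Ignition mass of stage 1 = 90,400+7,370 + 13,100+1,260 + 3,260 = 115,390 kg.
Stage 1: m₀ = 115,390 kg, m_f = 115,390 − 90,400 = 24,990 kg; Δv = 362×9.81×ln(4.617) = 3551.2×1.5298 ≈ 5433 m/s.
Stage 2: m₀ = 17,620 kg, m_f = 17,620 − 13,100 = 4,520 kg; Δv = 254×9.81×ln(3.898) = 2491.7×1.3605 ≈ 3390 m/s.
Total Δv = 5433 + 3390 = 8823 m/s.

Δv ≈ 8.82 km/s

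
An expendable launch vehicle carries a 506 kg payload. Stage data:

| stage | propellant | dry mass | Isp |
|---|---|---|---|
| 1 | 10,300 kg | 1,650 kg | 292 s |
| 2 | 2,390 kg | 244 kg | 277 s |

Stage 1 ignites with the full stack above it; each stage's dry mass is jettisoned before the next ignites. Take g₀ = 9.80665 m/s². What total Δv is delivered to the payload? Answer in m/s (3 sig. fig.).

Δv ≈ 7180 m/s

Ignition mass of stage 1 = 10,300+1,650 + 2,390+244 + 506 = 15,090 kg.
Stage 1: m₀ = 15,090 kg, m_f = 15,090 − 10,300 = 4,790 kg; Δv = 292×9.80665×ln(3.15) = 2863.5×1.1475 ≈ 3286 m/s.
Stage 2: m₀ = 3,140 kg, m_f = 3,140 − 2,390 = 750 kg; Δv = 277×9.80665×ln(4.187) = 2716.4×1.4319 ≈ 3890 m/s.
Total Δv = 3286 + 3890 = 7176 m/s.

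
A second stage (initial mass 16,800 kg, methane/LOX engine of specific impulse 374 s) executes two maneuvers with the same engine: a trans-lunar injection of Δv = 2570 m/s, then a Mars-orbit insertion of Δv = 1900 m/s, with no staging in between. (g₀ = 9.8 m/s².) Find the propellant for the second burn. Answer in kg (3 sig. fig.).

v_e = Isp · g₀ = 374 × 9.8 = 3665.2 m/s.
After the first burn: m = 16800 × exp(−2570/3665.2) = 16800 × 0.49599 = 8,332.63 kg.
After the second burn: m = 8,332.63 × exp(−1900/3665.2) = 8,332.63 × 0.59548 = 4,961.91 kg.
Second-burn propellant = 8,332.63 − 4,961.91 = 3,370.72 kg.

propellant for the second burn ≈ 3370 kg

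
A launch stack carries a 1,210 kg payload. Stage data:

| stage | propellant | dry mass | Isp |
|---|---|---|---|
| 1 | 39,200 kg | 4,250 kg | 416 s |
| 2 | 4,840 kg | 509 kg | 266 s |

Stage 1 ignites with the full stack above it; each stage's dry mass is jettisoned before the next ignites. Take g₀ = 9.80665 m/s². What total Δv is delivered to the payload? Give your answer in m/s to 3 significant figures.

Δv ≈ 9740 m/s

Ignition mass of stage 1 = 39,200+4,250 + 4,840+509 + 1,210 = 50,009 kg.
Stage 1: m₀ = 50,009 kg, m_f = 50,009 − 39,200 = 10,809 kg; Δv = 416×9.80665×ln(4.627) = 4079.6×1.5318 ≈ 6249 m/s.
Stage 2: m₀ = 6,559 kg, m_f = 6,559 − 4,840 = 1,719 kg; Δv = 266×9.80665×ln(3.816) = 2608.6×1.3391 ≈ 3493 m/s.
Total Δv = 6249 + 3493 = 9742 m/s.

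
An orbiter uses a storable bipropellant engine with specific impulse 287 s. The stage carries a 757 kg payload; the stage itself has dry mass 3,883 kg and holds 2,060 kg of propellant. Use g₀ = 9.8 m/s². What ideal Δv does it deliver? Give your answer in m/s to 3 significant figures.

v_e = Isp · g₀ = 287 × 9.8 = 2812.6 m/s.
m₀ = payload + dry + propellant = 757 + 3,883 + 2,060 = 6,700 kg.
m_f = payload + dry = 757 + 3,883 = 4,640 kg.
Using Δv = v_e ln(m₀/m_f): Δv = v_e · ln(m₀/m_f) = 2812.6 × ln(1.444) = 2812.6 × 0.3674 ≈ 1033.3 m/s.

Δv ≈ 1030 m/s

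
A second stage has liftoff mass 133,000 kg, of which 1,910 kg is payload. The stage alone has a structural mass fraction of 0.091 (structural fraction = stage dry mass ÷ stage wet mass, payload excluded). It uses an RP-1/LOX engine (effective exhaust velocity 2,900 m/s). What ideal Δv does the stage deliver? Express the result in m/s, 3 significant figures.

Δv ≈ 6560 m/s

Stage wet mass = m₀ − payload = 133,000 − 1,910 = 131,090 kg.
Stage dry mass = ε × stage wet mass = 0.091 × 131,090 = 11,929.2 kg.
Burnout mass m_f = stage dry + payload = 11,929.2 + 1,910 = 13,839.2 kg.
From the ideal rocket equation, Δv = v_e · ln(133,000/13,839.2) = 2900.0 × ln(9.61) = 2900.0 × 2.2628 ≈ 6562 m/s.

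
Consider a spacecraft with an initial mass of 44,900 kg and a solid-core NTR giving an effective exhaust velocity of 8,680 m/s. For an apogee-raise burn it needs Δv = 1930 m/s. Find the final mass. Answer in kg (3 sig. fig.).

By the Tsiolkovsky rocket equation, m₀/m_f = exp(Δv / v_e) = exp(1930 / 8680.0) = exp(0.2224) = 1.2490.
m_f = m₀ / 1.2490 = 44,900 / 1.2490 = 35,948.8 kg.

final mass ≈ 35900 kg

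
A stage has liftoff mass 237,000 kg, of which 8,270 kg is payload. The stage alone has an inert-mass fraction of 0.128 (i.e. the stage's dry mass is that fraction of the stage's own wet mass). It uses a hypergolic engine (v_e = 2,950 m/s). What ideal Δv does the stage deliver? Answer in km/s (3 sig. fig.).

Δv ≈ 5.44 km/s

Stage wet mass = m₀ − payload = 237,000 − 8,270 = 228,730 kg.
Stage dry mass = ε × stage wet mass = 0.128 × 228,730 = 29,277.4 kg.
Burnout mass m_f = stage dry + payload = 29,277.4 + 8,270 = 37,547.4 kg.
Using Δv = v_e ln(m₀/m_f): Δv = v_e · ln(237,000/37,547.4) = 2950.0 × ln(6.312) = 2950.0 × 1.8425 ≈ 5435 m/s.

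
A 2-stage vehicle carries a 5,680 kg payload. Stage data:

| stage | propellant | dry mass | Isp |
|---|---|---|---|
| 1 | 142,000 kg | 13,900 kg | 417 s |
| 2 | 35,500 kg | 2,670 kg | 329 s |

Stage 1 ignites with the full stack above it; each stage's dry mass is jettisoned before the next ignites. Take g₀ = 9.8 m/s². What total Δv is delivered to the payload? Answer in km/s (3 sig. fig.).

Δv ≈ 10.4 km/s

Ignition mass of stage 1 = 142,000+13,900 + 35,500+2,670 + 5,680 = 199,750 kg.
Stage 1: m₀ = 199,750 kg, m_f = 199,750 − 142,000 = 57,750 kg; Δv = 417×9.8×ln(3.459) = 4086.6×1.2409 ≈ 5071 m/s.
Stage 2: m₀ = 43,850 kg, m_f = 43,850 − 35,500 = 8,350 kg; Δv = 329×9.8×ln(5.251) = 3224.2×1.6585 ≈ 5347 m/s.
Total Δv = 5071 + 5347 = 10418 m/s.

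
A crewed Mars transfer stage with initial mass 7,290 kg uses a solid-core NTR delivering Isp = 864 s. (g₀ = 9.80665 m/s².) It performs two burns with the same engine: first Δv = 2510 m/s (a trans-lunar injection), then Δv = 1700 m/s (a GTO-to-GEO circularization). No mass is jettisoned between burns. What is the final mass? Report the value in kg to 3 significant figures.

final mass ≈ 4440 kg

v_e = Isp · g₀ = 864 × 9.80665 = 8472.9 m/s.
After the first burn: m = 7290 × exp(−2510/8472.9) = 7290 × 0.74361 = 5,420.92 kg.
After the second burn: m = 5,420.92 × exp(−1700/8472.9) = 5,420.92 × 0.81821 = 4,435.45 kg.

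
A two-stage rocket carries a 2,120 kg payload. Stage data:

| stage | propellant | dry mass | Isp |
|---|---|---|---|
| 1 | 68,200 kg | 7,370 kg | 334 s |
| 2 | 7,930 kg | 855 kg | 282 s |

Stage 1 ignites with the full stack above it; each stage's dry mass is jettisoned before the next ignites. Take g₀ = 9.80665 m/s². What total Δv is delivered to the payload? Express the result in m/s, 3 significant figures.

Δv ≈ 8680 m/s

Ignition mass of stage 1 = 68,200+7,370 + 7,930+855 + 2,120 = 86,475 kg.
Stage 1: m₀ = 86,475 kg, m_f = 86,475 − 68,200 = 18,275 kg; Δv = 334×9.80665×ln(4.732) = 3275.4×1.5543 ≈ 5091 m/s.
Stage 2: m₀ = 10,905 kg, m_f = 10,905 − 7,930 = 2,975 kg; Δv = 282×9.80665×ln(3.666) = 2765.5×1.2990 ≈ 3592 m/s.
Total Δv = 5091 + 3592 = 8683 m/s.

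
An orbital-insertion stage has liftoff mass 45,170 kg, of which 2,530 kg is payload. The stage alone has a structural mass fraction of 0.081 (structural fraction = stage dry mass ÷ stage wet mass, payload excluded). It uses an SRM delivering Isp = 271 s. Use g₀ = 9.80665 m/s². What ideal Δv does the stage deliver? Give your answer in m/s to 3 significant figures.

Stage wet mass = m₀ − payload = 45,170 − 2,530 = 42,640 kg.
Stage dry mass = ε × stage wet mass = 0.081 × 42,640 = 3,453.84 kg.
Burnout mass m_f = stage dry + payload = 3,453.84 + 2,530 = 5,983.84 kg.
v_e = Isp · g₀ = 271 × 9.80665 = 2657.6 m/s.
Δv = v_e · ln(45,170/5,983.84) = 2657.6 × ln(7.549) = 2657.6 × 2.0214 ≈ 5372 m/s.

Δv ≈ 5370 m/s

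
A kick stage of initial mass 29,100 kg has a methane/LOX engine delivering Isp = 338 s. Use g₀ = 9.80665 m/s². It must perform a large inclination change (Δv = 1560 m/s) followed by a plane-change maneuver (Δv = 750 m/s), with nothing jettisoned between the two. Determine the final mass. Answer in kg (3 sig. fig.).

final mass ≈ 14500 kg

v_e = Isp · g₀ = 338 × 9.80665 = 3314.6 m/s.
After the first burn: m = 29100 × exp(−1560/3314.6) = 29100 × 0.62460 = 18,175.9 kg.
After the second burn: m = 18,175.9 × exp(−750/3314.6) = 18,175.9 × 0.79750 = 14,495.3 kg.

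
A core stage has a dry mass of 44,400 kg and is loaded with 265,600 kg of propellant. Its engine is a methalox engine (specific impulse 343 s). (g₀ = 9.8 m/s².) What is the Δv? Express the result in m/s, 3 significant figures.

Δv ≈ 6530 m/s

v_e = Isp · g₀ = 343 × 9.8 = 3361.4 m/s.
m₀ = m_dry + m_prop = 44,400 + 265,600 = 310,000 kg.
From the ideal rocket equation, Δv = v_e · ln(m₀/m_f) = 3361.4 × ln(6.982) = 3361.4 × 1.9433 ≈ 6532.3 m/s.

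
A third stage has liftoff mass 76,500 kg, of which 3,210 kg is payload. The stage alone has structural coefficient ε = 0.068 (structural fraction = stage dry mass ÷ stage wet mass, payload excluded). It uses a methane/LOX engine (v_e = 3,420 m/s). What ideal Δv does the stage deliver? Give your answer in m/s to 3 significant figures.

Stage wet mass = m₀ − payload = 76,500 − 3,210 = 73,290 kg.
Stage dry mass = ε × stage wet mass = 0.068 × 73,290 = 4,983.72 kg.
Burnout mass m_f = stage dry + payload = 4,983.72 + 3,210 = 8,193.72 kg.
By the Tsiolkovsky rocket equation, Δv = v_e · ln(76,500/8,193.72) = 3420.0 × ln(9.336) = 3420.0 × 2.2339 ≈ 7640 m/s.

Δv ≈ 7640 m/s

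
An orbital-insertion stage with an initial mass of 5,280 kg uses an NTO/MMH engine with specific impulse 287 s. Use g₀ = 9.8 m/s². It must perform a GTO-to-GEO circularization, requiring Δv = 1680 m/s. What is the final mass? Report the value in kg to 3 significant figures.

final mass ≈ 2910 kg

v_e = Isp · g₀ = 287 × 9.8 = 2812.6 m/s.
m₀/m_f = exp(Δv / v_e) = exp(1680 / 2812.6) = exp(0.5973) = 1.8172.
m_f = m₀ / 1.8172 = 5,280 / 1.8172 = 2,905.57 kg.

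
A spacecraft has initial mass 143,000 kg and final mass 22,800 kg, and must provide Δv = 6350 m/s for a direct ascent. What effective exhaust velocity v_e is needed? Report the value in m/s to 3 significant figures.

v_e ≈ 3460 m/s

ln(m₀/m_f) = ln(143000/22800) = ln(6.272) = 1.8361.
v_e = Δv / ln(m₀/m_f) = 6350 / 1.8361 = 3458.4 m/s.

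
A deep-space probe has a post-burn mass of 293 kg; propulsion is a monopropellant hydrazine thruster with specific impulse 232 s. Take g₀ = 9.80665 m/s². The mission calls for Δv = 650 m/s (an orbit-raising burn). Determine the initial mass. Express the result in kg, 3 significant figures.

initial mass ≈ 390 kg

v_e = Isp · g₀ = 232 × 9.80665 = 2275.1 m/s.
Using Δv = v_e ln(m₀/m_f): m₀/m_f = exp(Δv / v_e) = exp(650 / 2275.1) = exp(0.2857) = 1.3307.
m₀ = m_f × 1.3307 = 293 × 1.3307 = 389.895 kg.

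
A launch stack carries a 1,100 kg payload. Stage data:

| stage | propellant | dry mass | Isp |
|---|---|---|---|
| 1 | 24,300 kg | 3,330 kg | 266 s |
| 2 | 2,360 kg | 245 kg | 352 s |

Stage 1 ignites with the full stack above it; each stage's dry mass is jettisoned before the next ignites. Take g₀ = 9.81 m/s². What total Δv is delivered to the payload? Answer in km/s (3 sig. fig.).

Ignition mass of stage 1 = 24,300+3,330 + 2,360+245 + 1,100 = 31,335 kg.
Stage 1: m₀ = 31,335 kg, m_f = 31,335 − 24,300 = 7,035 kg; Δv = 266×9.81×ln(4.454) = 2609.5×1.4938 ≈ 3898 m/s.
Stage 2: m₀ = 3,705 kg, m_f = 3,705 − 2,360 = 1,345 kg; Δv = 352×9.81×ln(2.755) = 3453.1×1.0133 ≈ 3499 m/s.
Total Δv = 3898 + 3499 = 7397 m/s.

Δv ≈ 7.40 km/s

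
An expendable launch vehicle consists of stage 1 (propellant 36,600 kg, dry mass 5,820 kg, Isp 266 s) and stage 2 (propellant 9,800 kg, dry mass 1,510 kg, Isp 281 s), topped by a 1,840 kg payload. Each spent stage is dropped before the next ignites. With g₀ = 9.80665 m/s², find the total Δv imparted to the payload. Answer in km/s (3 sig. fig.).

Δv ≈ 6.57 km/s

Ignition mass of stage 1 = 36,600+5,820 + 9,800+1,510 + 1,840 = 55,570 kg.
Stage 1: m₀ = 55,570 kg, m_f = 55,570 − 36,600 = 18,970 kg; Δv = 266×9.80665×ln(2.929) = 2608.6×1.0748 ≈ 2804 m/s.
Stage 2: m₀ = 13,150 kg, m_f = 13,150 − 9,800 = 3,350 kg; Δv = 281×9.80665×ln(3.925) = 2755.7×1.3675 ≈ 3768 m/s.
Total Δv = 2804 + 3768 = 6572 m/s.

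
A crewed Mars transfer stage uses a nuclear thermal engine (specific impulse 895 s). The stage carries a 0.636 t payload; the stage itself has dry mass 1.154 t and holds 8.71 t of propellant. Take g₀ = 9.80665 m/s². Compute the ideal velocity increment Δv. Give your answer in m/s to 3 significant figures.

v_e = Isp · g₀ = 895 × 9.80665 = 8777.0 m/s.
m₀ = payload + dry + propellant = 0.636 + 1.154 + 8.71 = 10.5 t.
m_f = payload + dry = 0.636 + 1.154 = 1.79 t.
Using Δv = v_e ln(m₀/m_f): Δv = v_e · ln(m₀/m_f) = 8777.0 × ln(5.866) = 8777.0 × 1.7692 ≈ 15527.8 m/s.

Δv ≈ 15500 m/s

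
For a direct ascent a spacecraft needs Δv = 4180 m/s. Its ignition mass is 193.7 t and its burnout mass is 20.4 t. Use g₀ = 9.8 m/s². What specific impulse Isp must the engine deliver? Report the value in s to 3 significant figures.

Isp ≈ 190 s

ln(m₀/m_f) = ln(193700/20400) = ln(9.495) = 2.2508.
By the Tsiolkovsky rocket equation, v_e = Δv / ln(m₀/m_f) = 4180 / 2.2508 = 1857.1 m/s.
Isp = v_e / g₀ = 1857.1 / 9.8 = 189.5 s.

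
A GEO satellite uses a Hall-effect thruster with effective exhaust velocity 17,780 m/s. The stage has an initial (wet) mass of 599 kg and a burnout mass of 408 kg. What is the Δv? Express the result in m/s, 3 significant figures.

Δv = v_e · ln(m₀/m_f) = 17780.0 × ln(1.468) = 17780.0 × 0.3840 ≈ 6827.4 m/s.

Δv ≈ 6830 m/s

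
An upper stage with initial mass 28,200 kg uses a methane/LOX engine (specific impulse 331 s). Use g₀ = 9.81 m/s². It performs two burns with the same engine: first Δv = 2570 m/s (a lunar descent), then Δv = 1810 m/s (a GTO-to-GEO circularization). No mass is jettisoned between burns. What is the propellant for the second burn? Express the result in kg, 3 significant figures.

propellant for the second burn ≈ 5460 kg

v_e = Isp · g₀ = 331 × 9.81 = 3247.1 m/s.
After the first burn: m = 28200 × exp(−2570/3247.1) = 28200 × 0.45318 = 12,779.7 kg.
After the second burn: m = 12,779.7 × exp(−1810/3247.1) = 12,779.7 × 0.57269 = 7,318.81 kg.
Second-burn propellant = 12,779.7 − 7,318.81 = 5,460.89 kg.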